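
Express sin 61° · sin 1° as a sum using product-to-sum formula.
sin 61° sin 1° = (1/2)[cos(61°-1°) - cos(61°+1°)]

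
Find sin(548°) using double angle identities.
sin(548°) = 2 sin 274° cos 274° = -0.1392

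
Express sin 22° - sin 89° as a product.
sin 22° - sin 89° = 2 cos(55.5°) sin(-33.5°)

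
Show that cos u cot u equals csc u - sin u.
RHS = 1/sin u - sin u = (1 - sin²u)/sin u = cos²u/sin u = cos u · (cos u/sin u) = cos u cot u = LHS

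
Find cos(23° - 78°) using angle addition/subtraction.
cos(23° - 78°) = cos 23° cos 78° + sin 23° sin 78° = 0.5736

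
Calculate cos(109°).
cos(109°) = -0.3256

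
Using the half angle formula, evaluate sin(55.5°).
sin(55.5°) = √((1 - cos 111°)/2) = 0.8241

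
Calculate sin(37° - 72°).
sin(37° - 72°) = sin 37° cos 72° - cos 37° sin 72° = -0.5736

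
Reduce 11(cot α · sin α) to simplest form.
11(cot α · sin α) = 11(cos α) (using Quotient identity)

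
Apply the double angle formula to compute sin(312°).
sin(312°) = 2 sin 156° cos 156° = -0.7431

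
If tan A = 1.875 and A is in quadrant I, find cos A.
cos A = 0.4706 (using tan²A + 1 = sec²A)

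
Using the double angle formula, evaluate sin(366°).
sin(366°) = 2 sin 183° cos 183° = 0.1045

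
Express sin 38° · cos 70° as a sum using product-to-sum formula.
sin 38° cos 70° = (1/2)[sin(38°+70°) + sin(38°-70°)]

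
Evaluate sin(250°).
sin(250°) = -0.9397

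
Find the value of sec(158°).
sec(158°) = -1.079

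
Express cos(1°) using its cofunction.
cos(1°) = sin(90° - 1°) = sin(89°)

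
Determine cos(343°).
cos(343°) = 0.9563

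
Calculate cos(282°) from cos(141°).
cos(282°) = cos²141° - sin²141° = 0.2079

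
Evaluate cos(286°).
cos(286°) = 0.2756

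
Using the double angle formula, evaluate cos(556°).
cos(556°) = 1 - 2sin²278° = -0.9613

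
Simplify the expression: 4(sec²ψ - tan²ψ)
4(sec²ψ - tan²ψ) = 4 (using Pythagorean identity)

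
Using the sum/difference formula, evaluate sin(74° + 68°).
sin(74° + 68°) = sin 74° cos 68° + cos 74° sin 68° = 0.6157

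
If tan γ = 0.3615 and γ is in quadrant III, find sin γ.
sin γ = -0.34 (using tan²γ + 1 = sec²γ)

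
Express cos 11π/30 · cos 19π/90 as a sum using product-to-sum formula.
cos 11π/30 cos 19π/90 = (1/2)[cos(11π/30-19π/90) + cos(11π/30+19π/90)]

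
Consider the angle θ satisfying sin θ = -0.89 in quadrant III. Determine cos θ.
cos θ = ±√(1 - sin²θ) = -0.456 (negative in QIII)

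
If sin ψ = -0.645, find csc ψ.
csc ψ = 1/sin ψ = -1.55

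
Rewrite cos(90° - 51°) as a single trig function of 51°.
cos(90° - 51°) = sin(51°)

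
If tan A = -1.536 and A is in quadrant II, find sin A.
sin A = 0.838 (using tan²A + 1 = sec²A)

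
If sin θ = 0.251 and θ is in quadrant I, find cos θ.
cos θ = 0.968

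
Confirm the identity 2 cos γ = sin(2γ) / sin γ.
RHS = 2 sin γ cos γ / sin γ = 2 cos γ = LHS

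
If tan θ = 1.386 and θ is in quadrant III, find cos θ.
cos θ = -0.5851 (using tan²θ + 1 = sec²θ)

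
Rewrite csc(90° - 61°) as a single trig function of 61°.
csc(90° - 61°) = sec(61°)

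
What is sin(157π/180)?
sin(157π/180) = 0.3907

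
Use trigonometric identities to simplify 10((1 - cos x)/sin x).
10((1 - cos x)/sin x) = 10(tan(x/2)) (using Half angle)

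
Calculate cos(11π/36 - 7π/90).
cos(11π/36 - 7π/90) = cos 11π/36 cos 7π/90 + sin 11π/36 sin 7π/90 = 0.7547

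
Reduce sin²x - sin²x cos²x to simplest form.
sin²x - sin²x cos²x = sin⁴x (using Factoring)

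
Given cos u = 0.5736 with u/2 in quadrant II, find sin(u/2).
sin(u/2) = ±√((1 - cos u)/2); positive since u/2 ∈ QII, so sin(u/2) = 0.4617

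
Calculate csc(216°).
csc(216°) = -1.701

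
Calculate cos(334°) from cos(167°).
cos(334°) = cos²167° - sin²167° = 0.8988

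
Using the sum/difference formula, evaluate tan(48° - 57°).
tan(48° - 57°) = (tan 48° - tan 57°)/(1 + tan 48° tan 57°) = -0.1584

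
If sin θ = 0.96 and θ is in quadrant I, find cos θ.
cos θ = 0.28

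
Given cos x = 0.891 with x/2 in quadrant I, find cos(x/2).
cos(x/2) = ±√((1 + cos x)/2); positive since x/2 ∈ QI, so cos(x/2) = 0.9724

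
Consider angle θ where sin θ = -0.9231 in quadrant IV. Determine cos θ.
cos θ = √(1 - sin²θ) = 0.3846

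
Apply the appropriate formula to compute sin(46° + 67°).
sin(46° + 67°) = sin 46° cos 67° + cos 46° sin 67° = 0.9205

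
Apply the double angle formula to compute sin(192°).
sin(192°) = 2 sin 96° cos 96° = -0.2079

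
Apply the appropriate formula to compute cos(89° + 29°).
cos(89° + 29°) = cos 89° cos 29° - sin 89° sin 29° = -0.4695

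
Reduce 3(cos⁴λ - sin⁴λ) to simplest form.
3(cos⁴λ - sin⁴λ) = 3(cos(2λ)) (using Factoring + double angle)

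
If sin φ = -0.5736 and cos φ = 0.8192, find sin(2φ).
sin(2φ) = 2 sin φ cos φ = -0.9398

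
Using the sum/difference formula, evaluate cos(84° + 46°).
cos(84° + 46°) = cos 84° cos 46° - sin 84° sin 46° = -0.6428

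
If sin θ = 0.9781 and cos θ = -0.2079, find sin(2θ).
sin(2θ) = 2 sin θ cos θ = -0.4067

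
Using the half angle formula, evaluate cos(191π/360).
cos(191π/360) = -√((1 + cos 191π/180)/2) = -0.09585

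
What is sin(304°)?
sin(304°) = -0.829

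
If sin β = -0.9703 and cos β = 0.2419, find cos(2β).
cos(2β) = cos²β - sin²β = -0.883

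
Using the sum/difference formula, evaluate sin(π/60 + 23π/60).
sin(π/60 + 23π/60) = sin π/60 cos 23π/60 + cos π/60 sin 23π/60 = 0.9511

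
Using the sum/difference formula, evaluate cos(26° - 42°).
cos(26° - 42°) = cos 26° cos 42° + sin 26° sin 42° = 0.9613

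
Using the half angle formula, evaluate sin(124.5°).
sin(124.5°) = √((1 - cos 249°)/2) = 0.8241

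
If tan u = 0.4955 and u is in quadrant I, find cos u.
cos u = 0.896 (using tan²u + 1 = sec²u)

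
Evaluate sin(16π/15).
sin(16π/15) = -0.2079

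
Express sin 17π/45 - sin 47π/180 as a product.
sin 17π/45 - sin 47π/180 = 2 cos(23π/72) sin(7π/120)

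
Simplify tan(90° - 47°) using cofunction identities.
tan(90° - 47°) = cot(47°)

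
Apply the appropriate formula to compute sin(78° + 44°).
sin(78° + 44°) = sin 78° cos 44° + cos 78° sin 44° = 0.848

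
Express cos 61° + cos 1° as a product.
cos 61° + cos 1° = 2 cos(31°) cos(30°)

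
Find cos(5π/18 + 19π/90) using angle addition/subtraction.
cos(5π/18 + 19π/90) = cos 5π/18 cos 19π/90 - sin 5π/18 sin 19π/90 = 0.0349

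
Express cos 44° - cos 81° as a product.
cos 44° - cos 81° = -2 sin(62.5°) sin(-18.5°)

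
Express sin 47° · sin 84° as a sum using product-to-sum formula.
sin 47° sin 84° = (1/2)[cos(47°-84°) - cos(47°+84°)]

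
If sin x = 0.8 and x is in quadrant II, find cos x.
cos x = -0.6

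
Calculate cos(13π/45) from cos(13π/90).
cos(13π/45) = cos²13π/90 - sin²13π/90 = 0.6157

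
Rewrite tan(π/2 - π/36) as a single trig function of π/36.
tan(π/2 - π/36) = cot(π/36)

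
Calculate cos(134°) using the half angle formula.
cos(134°) = -√((1 + cos 268°)/2) = -0.6947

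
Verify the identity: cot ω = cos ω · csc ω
RHS = cos ω · (1/sin ω) = cos ω/sin ω = cot ω = LHS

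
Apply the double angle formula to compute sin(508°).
sin(508°) = 2 sin 254° cos 254° = 0.5299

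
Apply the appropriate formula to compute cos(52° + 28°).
cos(52° + 28°) = cos 52° cos 28° - sin 52° sin 28° = 0.1736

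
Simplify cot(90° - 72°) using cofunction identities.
cot(90° - 72°) = tan(72°)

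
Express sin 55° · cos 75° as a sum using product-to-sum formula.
sin 55° cos 75° = (1/2)[sin(55°+75°) + sin(55°-75°)]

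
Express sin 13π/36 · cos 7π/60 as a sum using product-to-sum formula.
sin 13π/36 cos 7π/60 = (1/2)[sin(13π/36+7π/60) + sin(13π/36-7π/60)]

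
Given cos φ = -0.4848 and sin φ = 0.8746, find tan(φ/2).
tan(φ/2) = sin φ / (1 + cos φ) = 1.698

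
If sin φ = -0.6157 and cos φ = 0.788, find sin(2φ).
sin(2φ) = 2 sin φ cos φ = -0.9703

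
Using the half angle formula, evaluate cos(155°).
cos(155°) = -√((1 + cos 310°)/2) = -0.9063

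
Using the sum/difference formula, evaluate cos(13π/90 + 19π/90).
cos(13π/90 + 19π/90) = cos 13π/90 cos 19π/90 - sin 13π/90 sin 19π/90 = 0.4384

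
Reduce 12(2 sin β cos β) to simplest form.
12(2 sin β cos β) = 12(sin(2β)) (using Double angle)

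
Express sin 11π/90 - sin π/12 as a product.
sin 11π/90 - sin π/12 = 2 cos(37π/360) sin(7π/360)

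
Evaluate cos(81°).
cos(81°) = 0.1564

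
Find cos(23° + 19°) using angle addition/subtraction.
cos(23° + 19°) = cos 23° cos 19° - sin 23° sin 19° = 0.7431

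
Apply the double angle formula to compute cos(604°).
cos(604°) = cos²302° - sin²302° = -0.4384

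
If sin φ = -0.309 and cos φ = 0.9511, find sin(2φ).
sin(2φ) = 2 sin φ cos φ = -0.5878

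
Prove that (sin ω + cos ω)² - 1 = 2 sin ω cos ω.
LHS = sin²ω + 2 sin ω cos ω + cos²ω - 1 = (sin²ω + cos²ω) + 2 sin ω cos ω - 1 = 1 + 2 sin ω cos ω - 1 = 2 sin ω cos ω = RHS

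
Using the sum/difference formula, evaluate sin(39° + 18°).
sin(39° + 18°) = sin 39° cos 18° + cos 39° sin 18° = 0.8387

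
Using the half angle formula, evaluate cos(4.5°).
cos(4.5°) = √((1 + cos 9°)/2) = 0.9969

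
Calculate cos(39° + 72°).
cos(39° + 72°) = cos 39° cos 72° - sin 39° sin 72° = -0.3584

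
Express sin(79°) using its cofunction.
sin(79°) = cos(90° - 79°) = cos(11°)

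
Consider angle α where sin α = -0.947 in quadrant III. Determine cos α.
cos α = ±√(1 - sin²α) = -0.3212 (negative in QIII)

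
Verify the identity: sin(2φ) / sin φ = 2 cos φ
LHS = 2 sin φ cos φ / sin φ = 2 cos φ = RHS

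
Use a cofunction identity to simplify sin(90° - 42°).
sin(90° - 42°) = cos(42°)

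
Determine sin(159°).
sin(159°) = 0.3584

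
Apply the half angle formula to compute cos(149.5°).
cos(149.5°) = -√((1 + cos 299°)/2) = -0.8616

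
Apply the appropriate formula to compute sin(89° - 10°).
sin(89° - 10°) = sin 89° cos 10° - cos 89° sin 10° = 0.9816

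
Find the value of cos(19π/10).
cos(19π/10) = 0.9511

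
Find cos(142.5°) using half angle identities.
cos(142.5°) = -√((1 + cos 285°)/2) = -0.7934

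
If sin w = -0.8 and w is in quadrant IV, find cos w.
cos w = 0.6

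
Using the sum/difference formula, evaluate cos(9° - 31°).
cos(9° - 31°) = cos 9° cos 31° + sin 9° sin 31° = 0.9272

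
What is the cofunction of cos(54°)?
cos(54°) = sin(90° - 54°) = sin(36°)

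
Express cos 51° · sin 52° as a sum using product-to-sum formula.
cos 51° sin 52° = (1/2)[sin(51°+52°) - sin(51°-52°)]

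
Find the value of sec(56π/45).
sec(56π/45) = -1.39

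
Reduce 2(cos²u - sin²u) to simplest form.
2(cos²u - sin²u) = 2(cos(2u)) (using Double angle)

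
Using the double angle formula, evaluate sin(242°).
sin(242°) = 2 sin 121° cos 121° = -0.8829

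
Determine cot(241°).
cot(241°) = 0.5543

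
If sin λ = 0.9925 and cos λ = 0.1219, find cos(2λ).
cos(2λ) = cos²λ - sin²λ = -0.9702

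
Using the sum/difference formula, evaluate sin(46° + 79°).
sin(46° + 79°) = sin 46° cos 79° + cos 46° sin 79° = 0.8192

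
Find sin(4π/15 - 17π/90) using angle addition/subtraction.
sin(4π/15 - 17π/90) = sin 4π/15 cos 17π/90 - cos 4π/15 sin 17π/90 = 0.2419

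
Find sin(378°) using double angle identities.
sin(378°) = 2 sin 189° cos 189° = 0.309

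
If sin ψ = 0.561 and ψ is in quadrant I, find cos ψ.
cos ψ = 0.8278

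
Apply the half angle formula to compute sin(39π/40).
sin(39π/40) = √((1 - cos 39π/20)/2) = 0.07846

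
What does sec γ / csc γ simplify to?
sec γ / csc γ = tan γ (using Reciprocal identities)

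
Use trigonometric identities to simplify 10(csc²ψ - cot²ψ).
10(csc²ψ - cot²ψ) = 10 (using Pythagorean identity)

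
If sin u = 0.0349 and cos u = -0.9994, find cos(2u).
cos(2u) = cos²u - sin²u = 0.9976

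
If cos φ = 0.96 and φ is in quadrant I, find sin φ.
sin φ = 0.28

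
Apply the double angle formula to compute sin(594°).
sin(594°) = 2 sin 297° cos 297° = -0.809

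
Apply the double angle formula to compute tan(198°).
tan(198°) = 2 tan 99° / (1 - tan²99°) = 0.3249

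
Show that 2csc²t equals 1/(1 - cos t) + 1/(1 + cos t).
RHS = [(1 + cos t) + (1 - cos t)] / [(1 - cos t)(1 + cos t)] = 2/(1 - cos²t) = 2/sin²t = 2csc²t = LHS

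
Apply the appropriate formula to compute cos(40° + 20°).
cos(40° + 20°) = cos 40° cos 20° - sin 40° sin 20° = 1/2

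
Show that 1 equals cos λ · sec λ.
RHS = cos λ · (1/cos λ) = 1 = LHS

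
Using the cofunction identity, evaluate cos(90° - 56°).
cos(90° - 56°) = sin(56°) = 0.829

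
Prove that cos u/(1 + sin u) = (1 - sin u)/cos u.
RHS = (1 - sin u)(1 + sin u) / (cos u(1 + sin u)) = (1 - sin²u) / (cos u(1 + sin u)) = cos²u / (cos u(1 + sin u)) = cos u/(1 + sin u) = LHS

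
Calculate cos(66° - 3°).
cos(66° - 3°) = cos 66° cos 3° + sin 66° sin 3° = 0.454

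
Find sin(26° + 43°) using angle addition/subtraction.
sin(26° + 43°) = sin 26° cos 43° + cos 26° sin 43° = 0.9336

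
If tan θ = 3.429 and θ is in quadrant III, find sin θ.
sin θ = -0.96 (using tan²θ + 1 = sec²θ)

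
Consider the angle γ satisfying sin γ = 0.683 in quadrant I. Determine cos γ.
cos γ = √(1 - sin²γ) = 0.7304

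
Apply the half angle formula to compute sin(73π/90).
sin(73π/90) = √((1 - cos 73π/45)/2) = 0.5592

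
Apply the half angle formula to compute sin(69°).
sin(69°) = √((1 - cos 138°)/2) = 0.9336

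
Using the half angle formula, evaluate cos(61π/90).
cos(61π/90) = -√((1 + cos 61π/45)/2) = -0.5299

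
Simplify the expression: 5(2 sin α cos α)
5(2 sin α cos α) = 5(sin(2α)) (using Double angle)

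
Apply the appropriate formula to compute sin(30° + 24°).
sin(30° + 24°) = sin 30° cos 24° + cos 30° sin 24° = 0.809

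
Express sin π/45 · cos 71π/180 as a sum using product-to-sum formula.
sin π/45 cos 71π/180 = (1/2)[sin(π/45+71π/180) + sin(π/45-71π/180)]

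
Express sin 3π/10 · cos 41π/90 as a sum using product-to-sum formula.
sin 3π/10 cos 41π/90 = (1/2)[sin(3π/10+41π/90) + sin(3π/10-41π/90)]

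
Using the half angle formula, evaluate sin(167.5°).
sin(167.5°) = √((1 - cos 335°)/2) = 0.2164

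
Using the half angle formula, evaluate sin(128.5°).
sin(128.5°) = √((1 - cos 257°)/2) = 0.7826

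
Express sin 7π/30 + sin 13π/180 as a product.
sin 7π/30 + sin 13π/180 = 2 sin(11π/72) cos(29π/360)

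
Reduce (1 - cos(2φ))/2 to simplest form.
(1 - cos(2φ))/2 = sin²φ (using Power reduction)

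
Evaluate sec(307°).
sec(307°) = 1.662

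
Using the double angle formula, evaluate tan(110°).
tan(110°) = 2 tan 55° / (1 - tan²55°) = -2.747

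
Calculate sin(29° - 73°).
sin(29° - 73°) = sin 29° cos 73° - cos 29° sin 73° = -0.6947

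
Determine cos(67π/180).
cos(67π/180) = 0.3907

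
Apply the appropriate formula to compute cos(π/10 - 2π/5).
cos(π/10 - 2π/5) = cos π/10 cos 2π/5 + sin π/10 sin 2π/5 = 0.5878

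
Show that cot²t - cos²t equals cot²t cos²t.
LHS = cos²t/sin²t - cos²t = cos²t(1/sin²t - 1) = cos²t · (1 - sin²t)/sin²t = cos²t · cos²t/sin²t = cos²t · cot²t = RHS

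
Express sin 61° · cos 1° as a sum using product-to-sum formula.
sin 61° cos 1° = (1/2)[sin(61°+1°) + sin(61°-1°)]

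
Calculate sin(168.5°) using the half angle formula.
sin(168.5°) = √((1 - cos 337°)/2) = 0.1994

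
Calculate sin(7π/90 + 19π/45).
sin(7π/90 + 19π/45) = sin 7π/90 cos 19π/45 + cos 7π/90 sin 19π/45 = 1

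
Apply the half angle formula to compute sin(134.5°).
sin(134.5°) = √((1 - cos 269°)/2) = 0.7133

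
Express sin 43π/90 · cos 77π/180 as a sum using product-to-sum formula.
sin 43π/90 cos 77π/180 = (1/2)[sin(43π/90+77π/180) + sin(43π/90-77π/180)]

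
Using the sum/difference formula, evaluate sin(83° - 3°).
sin(83° - 3°) = sin 83° cos 3° - cos 83° sin 3° = 0.9848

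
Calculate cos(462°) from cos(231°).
cos(462°) = cos²231° - sin²231° = -0.2079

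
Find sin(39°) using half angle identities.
sin(39°) = √((1 - cos 78°)/2) = 0.6293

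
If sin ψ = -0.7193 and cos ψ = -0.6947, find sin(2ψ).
sin(2ψ) = 2 sin ψ cos ψ = 0.9994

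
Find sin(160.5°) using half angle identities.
sin(160.5°) = √((1 - cos 321°)/2) = 0.3338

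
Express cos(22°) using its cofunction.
cos(22°) = sin(90° - 22°) = sin(68°)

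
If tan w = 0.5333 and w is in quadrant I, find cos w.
cos w = 0.8824 (using tan²w + 1 = sec²w)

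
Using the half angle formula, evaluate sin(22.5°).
sin(22.5°) = √((1 - cos 45°)/2) = √(2-√2)/2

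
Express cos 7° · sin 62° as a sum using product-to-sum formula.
cos 7° sin 62° = (1/2)[sin(7°+62°) - sin(7°-62°)]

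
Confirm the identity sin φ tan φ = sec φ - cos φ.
RHS = 1/cos φ - cos φ = (1 - cos²φ)/cos φ = sin²φ/cos φ = sin φ · (sin φ/cos φ) = sin φ tan φ = LHS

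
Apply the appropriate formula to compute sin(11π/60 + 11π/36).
sin(11π/60 + 11π/36) = sin 11π/60 cos 11π/36 + cos 11π/60 sin 11π/36 = 0.9994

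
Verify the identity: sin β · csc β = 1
LHS = sin β · (1/sin β) = 1 = RHS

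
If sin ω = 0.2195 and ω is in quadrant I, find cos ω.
cos ω = 0.9756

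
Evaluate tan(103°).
tan(103°) = -4.331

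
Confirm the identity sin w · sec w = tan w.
LHS = sin w · (1/cos w) = sin w/cos w = tan w = RHS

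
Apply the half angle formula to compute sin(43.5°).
sin(43.5°) = √((1 - cos 87°)/2) = 0.6884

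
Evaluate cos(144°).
cos(144°) = -0.809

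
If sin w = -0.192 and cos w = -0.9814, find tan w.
tan w = sin w / cos w = 0.1956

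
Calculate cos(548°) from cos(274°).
cos(548°) = cos²274° - sin²274° = -0.9903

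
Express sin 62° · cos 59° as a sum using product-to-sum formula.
sin 62° cos 59° = (1/2)[sin(62°+59°) + sin(62°-59°)]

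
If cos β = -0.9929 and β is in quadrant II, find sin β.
sin β = 0.119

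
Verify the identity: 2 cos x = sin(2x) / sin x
RHS = 2 sin x cos x / sin x = 2 cos x = LHS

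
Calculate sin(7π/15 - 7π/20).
sin(7π/15 - 7π/20) = sin 7π/15 cos 7π/20 - cos 7π/15 sin 7π/20 = 0.3584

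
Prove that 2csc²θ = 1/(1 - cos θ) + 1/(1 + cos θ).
RHS = [(1 + cos θ) + (1 - cos θ)] / [(1 - cos θ)(1 + cos θ)] = 2/(1 - cos²θ) = 2/sin²θ = 2csc²θ = LHS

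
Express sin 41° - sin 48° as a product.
sin 41° - sin 48° = 2 cos(44.5°) sin(-3.5°)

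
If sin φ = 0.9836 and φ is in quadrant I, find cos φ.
cos φ = 0.1804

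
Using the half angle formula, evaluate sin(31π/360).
sin(31π/360) = √((1 - cos 31π/180)/2) = 0.2672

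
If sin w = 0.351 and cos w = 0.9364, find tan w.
tan w = sin w / cos w = 0.3748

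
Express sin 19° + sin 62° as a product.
sin 19° + sin 62° = 2 sin(40.5°) cos(-21.5°)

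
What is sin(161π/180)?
sin(161π/180) = 0.3256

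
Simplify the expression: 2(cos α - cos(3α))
2(cos α - cos(3α)) = 2(2 sin(2α) sin α) (using Sum-to-product)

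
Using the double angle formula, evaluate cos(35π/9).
cos(35π/9) = cos²35π/18 - sin²35π/18 = 0.9397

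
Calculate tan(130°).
tan(130°) = -1.192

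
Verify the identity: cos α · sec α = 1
LHS = cos α · (1/cos α) = 1 = RHS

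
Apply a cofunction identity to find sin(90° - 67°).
sin(90° - 67°) = cos(67°) = 0.3907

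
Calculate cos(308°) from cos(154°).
cos(308°) = cos²154° - sin²154° = 0.6157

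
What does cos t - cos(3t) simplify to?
cos t - cos(3t) = 2 sin(2t) sin t (using Sum-to-product)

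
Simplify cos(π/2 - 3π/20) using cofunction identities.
cos(π/2 - 3π/20) = sin(3π/20)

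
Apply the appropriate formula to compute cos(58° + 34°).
cos(58° + 34°) = cos 58° cos 34° - sin 58° sin 34° = -0.0349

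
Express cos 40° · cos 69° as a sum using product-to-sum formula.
cos 40° cos 69° = (1/2)[cos(40°-69°) + cos(40°+69°)]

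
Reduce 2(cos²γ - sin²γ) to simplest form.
2(cos²γ - sin²γ) = 2(cos(2γ)) (using Double angle)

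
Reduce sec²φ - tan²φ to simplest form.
sec²φ - tan²φ = 1 (using Pythagorean identity)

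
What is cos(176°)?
cos(176°) = -0.9976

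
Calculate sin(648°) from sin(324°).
sin(648°) = 2 sin 324° cos 324° = -0.9511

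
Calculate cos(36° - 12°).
cos(36° - 12°) = cos 36° cos 12° + sin 36° sin 12° = 0.9135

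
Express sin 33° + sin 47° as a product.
sin 33° + sin 47° = 2 sin(40°) cos(-7°)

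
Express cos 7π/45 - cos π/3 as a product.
cos 7π/45 - cos π/3 = -2 sin(11π/45) sin(-4π/45)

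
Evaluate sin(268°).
sin(268°) = -0.9994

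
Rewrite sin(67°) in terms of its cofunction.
sin(67°) = cos(90° - 67°) = cos(23°)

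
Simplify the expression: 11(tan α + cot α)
11(tan α + cot α) = 11(sec α csc α) (using Quotient identities)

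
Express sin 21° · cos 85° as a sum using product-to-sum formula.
sin 21° cos 85° = (1/2)[sin(21°+85°) + sin(21°-85°)]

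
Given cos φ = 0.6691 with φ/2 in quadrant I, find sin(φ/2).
sin(φ/2) = ±√((1 - cos φ)/2); positive since φ/2 ∈ QI, so sin(φ/2) = 0.4068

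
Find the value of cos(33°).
cos(33°) = 0.8387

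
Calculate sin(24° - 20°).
sin(24° - 20°) = sin 24° cos 20° - cos 24° sin 20° = 0.06976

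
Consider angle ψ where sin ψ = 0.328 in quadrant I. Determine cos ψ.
cos ψ = √(1 - sin²ψ) = 0.9447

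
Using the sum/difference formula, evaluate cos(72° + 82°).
cos(72° + 82°) = cos 72° cos 82° - sin 72° sin 82° = -0.8988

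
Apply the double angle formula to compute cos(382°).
cos(382°) = cos²191° - sin²191° = 0.9272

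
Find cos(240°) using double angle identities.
cos(240°) = cos²120° - sin²120° = -1/2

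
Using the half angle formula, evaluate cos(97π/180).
cos(97π/180) = -√((1 + cos 97π/90)/2) = -0.1219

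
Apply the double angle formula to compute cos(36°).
cos(36°) = cos²18° - sin²18° = 0.809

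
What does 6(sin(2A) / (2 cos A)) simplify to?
6(sin(2A) / (2 cos A)) = 6(sin A) (using Double angle)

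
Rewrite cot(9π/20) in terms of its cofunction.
cot(9π/20) = tan(π/2 - 9π/20) = tan(π/20)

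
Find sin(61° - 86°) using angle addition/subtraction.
sin(61° - 86°) = sin 61° cos 86° - cos 61° sin 86° = -0.4226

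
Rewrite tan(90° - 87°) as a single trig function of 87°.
tan(90° - 87°) = cot(87°)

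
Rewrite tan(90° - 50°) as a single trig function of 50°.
tan(90° - 50°) = cot(50°)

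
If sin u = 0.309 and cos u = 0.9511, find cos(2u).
cos(2u) = cos²u - sin²u = 0.8091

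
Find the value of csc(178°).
csc(178°) = 28.65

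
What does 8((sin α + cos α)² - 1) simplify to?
8((sin α + cos α)² - 1) = 8(sin(2α)) (using Pythagorean + double angle)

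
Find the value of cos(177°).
cos(177°) = -0.9986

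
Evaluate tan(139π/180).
tan(139π/180) = -0.8693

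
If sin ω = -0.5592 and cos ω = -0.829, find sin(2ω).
sin(2ω) = 2 sin ω cos ω = 0.9272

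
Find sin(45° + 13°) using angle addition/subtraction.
sin(45° + 13°) = sin 45° cos 13° + cos 45° sin 13° = 0.848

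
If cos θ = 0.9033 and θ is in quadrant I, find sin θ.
sin θ = 0.429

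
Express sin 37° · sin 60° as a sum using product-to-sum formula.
sin 37° sin 60° = (1/2)[cos(37°-60°) - cos(37°+60°)]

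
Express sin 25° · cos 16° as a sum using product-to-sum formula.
sin 25° cos 16° = (1/2)[sin(25°+16°) + sin(25°-16°)]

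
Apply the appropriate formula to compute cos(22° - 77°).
cos(22° - 77°) = cos 22° cos 77° + sin 22° sin 77° = 0.5736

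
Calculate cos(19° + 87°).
cos(19° + 87°) = cos 19° cos 87° - sin 19° sin 87° = -0.2756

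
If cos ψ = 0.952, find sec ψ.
sec ψ = 1/cos ψ = 1.05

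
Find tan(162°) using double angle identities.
tan(162°) = 2 tan 81° / (1 - tan²81°) = -0.3249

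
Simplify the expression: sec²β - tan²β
sec²β - tan²β = 1 (using Pythagorean identity)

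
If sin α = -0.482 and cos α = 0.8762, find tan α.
tan α = sin α / cos α = -0.5501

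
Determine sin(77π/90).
sin(77π/90) = 0.4384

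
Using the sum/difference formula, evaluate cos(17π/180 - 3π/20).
cos(17π/180 - 3π/20) = cos 17π/180 cos 3π/20 + sin 17π/180 sin 3π/20 = 0.9848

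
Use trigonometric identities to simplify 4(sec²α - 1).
4(sec²α - 1) = 4(tan²α) (using Pythagorean identity)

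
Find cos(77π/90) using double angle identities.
cos(77π/90) = cos²77π/180 - sin²77π/180 = -0.8988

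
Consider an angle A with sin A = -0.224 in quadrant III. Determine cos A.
cos A = ±√(1 - sin²A) = -0.9746 (negative in QIII)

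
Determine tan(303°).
tan(303°) = -1.54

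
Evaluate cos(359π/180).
cos(359π/180) = 0.9998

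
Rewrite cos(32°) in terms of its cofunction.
cos(32°) = sin(90° - 32°) = sin(58°)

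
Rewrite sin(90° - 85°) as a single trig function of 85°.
sin(90° - 85°) = cos(85°)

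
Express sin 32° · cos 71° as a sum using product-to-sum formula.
sin 32° cos 71° = (1/2)[sin(32°+71°) + sin(32°-71°)]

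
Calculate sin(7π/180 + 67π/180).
sin(7π/180 + 67π/180) = sin 7π/180 cos 67π/180 + cos 7π/180 sin 67π/180 = 0.9613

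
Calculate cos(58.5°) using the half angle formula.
cos(58.5°) = √((1 + cos 117°)/2) = 0.5225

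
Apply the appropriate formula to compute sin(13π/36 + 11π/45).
sin(13π/36 + 11π/45) = sin 13π/36 cos 11π/45 + cos 13π/36 sin 11π/45 = 0.9455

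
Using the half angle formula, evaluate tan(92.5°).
tan(92.5°) = sin 185° / (1 + cos 185°) = -22.9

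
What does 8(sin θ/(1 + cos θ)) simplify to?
8(sin θ/(1 + cos θ)) = 8(tan(θ/2)) (using Half angle)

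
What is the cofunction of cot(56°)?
cot(56°) = tan(90° - 56°) = tan(34°)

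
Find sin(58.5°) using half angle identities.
sin(58.5°) = √((1 - cos 117°)/2) = 0.8526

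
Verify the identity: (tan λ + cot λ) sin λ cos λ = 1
LHS = (sin λ/cos λ + cos λ/sin λ) sin λ cos λ = ((sin²λ + cos²λ)/(sin λ cos λ)) · sin λ cos λ = sin²λ + cos²λ = 1 = RHS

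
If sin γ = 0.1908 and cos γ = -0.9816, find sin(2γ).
sin(2γ) = 2 sin γ cos γ = -0.3746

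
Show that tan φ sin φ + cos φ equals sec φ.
LHS = sin²φ/cos φ + cos φ = (sin²φ + cos²φ)/cos φ = 1/cos φ = sec φ = RHS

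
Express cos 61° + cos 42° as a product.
cos 61° + cos 42° = 2 cos(51.5°) cos(9.5°)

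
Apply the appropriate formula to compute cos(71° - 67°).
cos(71° - 67°) = cos 71° cos 67° + sin 71° sin 67° = 0.9976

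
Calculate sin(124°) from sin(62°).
sin(124°) = 2 sin 62° cos 62° = 0.829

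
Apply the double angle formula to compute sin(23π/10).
sin(23π/10) = 2 sin 23π/20 cos 23π/20 = 0.809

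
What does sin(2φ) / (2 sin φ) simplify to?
sin(2φ) / (2 sin φ) = cos φ (using Double angle)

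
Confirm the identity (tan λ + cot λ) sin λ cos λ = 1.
LHS = (sin λ/cos λ + cos λ/sin λ) sin λ cos λ = ((sin²λ + cos²λ)/(sin λ cos λ)) · sin λ cos λ = sin²λ + cos²λ = 1 = RHS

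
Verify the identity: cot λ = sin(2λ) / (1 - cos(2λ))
RHS = 2 sin λ cos λ / (2sin²λ) = cos λ/sin λ = cot λ = LHS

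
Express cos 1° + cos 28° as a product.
cos 1° + cos 28° = 2 cos(14.5°) cos(-13.5°)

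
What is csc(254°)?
csc(254°) = -1.04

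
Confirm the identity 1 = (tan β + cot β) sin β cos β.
RHS = (sin β/cos β + cos β/sin β) sin β cos β = ((sin²β + cos²β)/(sin β cos β)) · sin β cos β = sin²β + cos²β = 1 = LHS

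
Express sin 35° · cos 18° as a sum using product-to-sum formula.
sin 35° cos 18° = (1/2)[sin(35°+18°) + sin(35°-18°)]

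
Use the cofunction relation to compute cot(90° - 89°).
cot(90° - 89°) = tan(89°) = 57.29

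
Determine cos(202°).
cos(202°) = -0.9272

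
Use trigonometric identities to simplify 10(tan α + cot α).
10(tan α + cot α) = 10(sec α csc α) (using Quotient identities)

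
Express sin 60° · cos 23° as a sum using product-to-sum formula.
sin 60° cos 23° = (1/2)[sin(60°+23°) + sin(60°-23°)]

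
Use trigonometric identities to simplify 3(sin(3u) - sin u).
3(sin(3u) - sin u) = 3(2 cos(2u) sin u) (using Sum-to-product)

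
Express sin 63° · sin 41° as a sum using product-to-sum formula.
sin 63° sin 41° = (1/2)[cos(63°-41°) - cos(63°+41°)]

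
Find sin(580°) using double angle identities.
sin(580°) = 2 sin 290° cos 290° = -0.6428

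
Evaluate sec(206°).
sec(206°) = -1.113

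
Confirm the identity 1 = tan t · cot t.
RHS = (sin t/cos t) · (cos t/sin t) = 1 = LHS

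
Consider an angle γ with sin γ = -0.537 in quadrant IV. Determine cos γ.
cos γ = √(1 - sin²γ) = 0.8436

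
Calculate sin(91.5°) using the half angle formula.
sin(91.5°) = √((1 - cos 183°)/2) = 0.9997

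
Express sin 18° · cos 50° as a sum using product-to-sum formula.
sin 18° cos 50° = (1/2)[sin(18°+50°) + sin(18°-50°)]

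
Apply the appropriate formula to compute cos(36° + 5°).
cos(36° + 5°) = cos 36° cos 5° - sin 36° sin 5° = 0.7547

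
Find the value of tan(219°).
tan(219°) = 0.8098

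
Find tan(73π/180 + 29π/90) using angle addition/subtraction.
tan(73π/180 + 29π/90) = (tan 73π/180 + tan 29π/90)/(1 - tan 73π/180 tan 29π/90) = -1.15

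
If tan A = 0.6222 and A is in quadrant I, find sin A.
sin A = 0.5283 (using tan²A + 1 = sec²A)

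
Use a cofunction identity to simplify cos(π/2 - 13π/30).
cos(π/2 - 13π/30) = sin(13π/30)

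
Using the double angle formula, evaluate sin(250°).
sin(250°) = 2 sin 125° cos 125° = -0.9397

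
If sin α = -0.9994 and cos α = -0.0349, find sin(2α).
sin(2α) = 2 sin α cos α = 0.06976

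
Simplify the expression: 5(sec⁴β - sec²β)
5(sec⁴β - sec²β) = 5(tan⁴β + tan²β) (using Pythagorean)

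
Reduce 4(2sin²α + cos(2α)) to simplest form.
4(2sin²α + cos(2α)) = 4 (using Double angle)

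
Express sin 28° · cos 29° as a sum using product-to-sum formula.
sin 28° cos 29° = (1/2)[sin(28°+29°) + sin(28°-29°)]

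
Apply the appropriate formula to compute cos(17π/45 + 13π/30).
cos(17π/45 + 13π/30) = cos 17π/45 cos 13π/30 - sin 17π/45 sin 13π/30 = -0.829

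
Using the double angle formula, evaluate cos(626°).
cos(626°) = cos²313° - sin²313° = -0.06976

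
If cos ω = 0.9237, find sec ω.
sec ω = 1/cos ω = 1.083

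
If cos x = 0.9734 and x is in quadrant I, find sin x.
sin x = 0.2291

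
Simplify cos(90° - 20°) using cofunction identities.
cos(90° - 20°) = sin(20°)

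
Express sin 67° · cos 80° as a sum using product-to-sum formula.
sin 67° cos 80° = (1/2)[sin(67°+80°) + sin(67°-80°)]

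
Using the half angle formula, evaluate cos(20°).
cos(20°) = √((1 + cos 40°)/2) = 0.9397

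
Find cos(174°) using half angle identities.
cos(174°) = -√((1 + cos 348°)/2) = -0.9945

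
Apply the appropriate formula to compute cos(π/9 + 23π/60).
cos(π/9 + 23π/60) = cos π/9 cos 23π/60 - sin π/9 sin 23π/60 = 0.01745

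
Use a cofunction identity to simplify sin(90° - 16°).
sin(90° - 16°) = cos(16°)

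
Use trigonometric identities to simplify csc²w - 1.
csc²w - 1 = cot²w (using Pythagorean identity)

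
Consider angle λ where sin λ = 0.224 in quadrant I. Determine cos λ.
cos λ = √(1 - sin²λ) = 0.9746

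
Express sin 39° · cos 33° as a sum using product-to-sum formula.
sin 39° cos 33° = (1/2)[sin(39°+33°) + sin(39°-33°)]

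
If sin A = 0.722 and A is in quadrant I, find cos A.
cos A = 0.6919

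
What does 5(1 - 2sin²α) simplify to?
5(1 - 2sin²α) = 5(cos(2α)) (using Double angle)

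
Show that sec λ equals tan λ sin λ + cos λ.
RHS = sin²λ/cos λ + cos λ = (sin²λ + cos²λ)/cos λ = 1/cos λ = sec λ = LHS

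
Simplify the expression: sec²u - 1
sec²u - 1 = tan²u (using Pythagorean identity)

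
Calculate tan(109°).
tan(109°) = -2.904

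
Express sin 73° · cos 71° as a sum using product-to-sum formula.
sin 73° cos 71° = (1/2)[sin(73°+71°) + sin(73°-71°)]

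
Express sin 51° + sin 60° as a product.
sin 51° + sin 60° = 2 sin(55.5°) cos(-4.5°)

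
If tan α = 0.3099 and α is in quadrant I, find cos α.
cos α = 0.9552 (using tan²α + 1 = sec²α)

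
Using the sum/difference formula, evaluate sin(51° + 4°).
sin(51° + 4°) = sin 51° cos 4° + cos 51° sin 4° = 0.8192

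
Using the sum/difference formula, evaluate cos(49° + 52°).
cos(49° + 52°) = cos 49° cos 52° - sin 49° sin 52° = -0.1908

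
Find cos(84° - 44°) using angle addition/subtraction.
cos(84° - 44°) = cos 84° cos 44° + sin 84° sin 44° = 0.766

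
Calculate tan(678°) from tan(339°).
tan(678°) = 2 tan 339° / (1 - tan²339°) = -0.9004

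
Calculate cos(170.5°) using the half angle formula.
cos(170.5°) = -√((1 + cos 341°)/2) = -0.9863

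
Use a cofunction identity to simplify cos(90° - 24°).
cos(90° - 24°) = sin(24°)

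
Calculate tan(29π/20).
tan(29π/20) = 6.314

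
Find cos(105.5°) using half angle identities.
cos(105.5°) = -√((1 + cos 211°)/2) = -0.2672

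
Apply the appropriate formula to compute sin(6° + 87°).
sin(6° + 87°) = sin 6° cos 87° + cos 6° sin 87° = 0.9986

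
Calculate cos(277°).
cos(277°) = 0.1219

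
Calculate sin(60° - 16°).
sin(60° - 16°) = sin 60° cos 16° - cos 60° sin 16° = 0.6947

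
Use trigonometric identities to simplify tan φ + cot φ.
tan φ + cot φ = sec φ csc φ (using Quotient identities)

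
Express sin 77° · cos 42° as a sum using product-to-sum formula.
sin 77° cos 42° = (1/2)[sin(77°+42°) + sin(77°-42°)]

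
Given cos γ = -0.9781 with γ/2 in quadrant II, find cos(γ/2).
cos(γ/2) = ±√((1 + cos γ)/2); negative since γ/2 ∈ QII, so cos(γ/2) = -0.1046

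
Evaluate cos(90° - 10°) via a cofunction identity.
cos(90° - 10°) = sin(10°) = 0.1736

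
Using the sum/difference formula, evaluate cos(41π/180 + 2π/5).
cos(41π/180 + 2π/5) = cos 41π/180 cos 2π/5 - sin 41π/180 sin 2π/5 = -0.3907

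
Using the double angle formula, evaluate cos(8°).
cos(8°) = 1 - 2sin²4° = 0.9903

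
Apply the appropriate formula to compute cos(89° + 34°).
cos(89° + 34°) = cos 89° cos 34° - sin 89° sin 34° = -0.5446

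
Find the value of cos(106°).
cos(106°) = -0.2756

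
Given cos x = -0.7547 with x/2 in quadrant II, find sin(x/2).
sin(x/2) = ±√((1 - cos x)/2); positive since x/2 ∈ QII, so sin(x/2) = 0.9367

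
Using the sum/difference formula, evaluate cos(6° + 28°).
cos(6° + 28°) = cos 6° cos 28° - sin 6° sin 28° = 0.829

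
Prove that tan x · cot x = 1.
LHS = (sin x/cos x) · (cos x/sin x) = 1 = RHS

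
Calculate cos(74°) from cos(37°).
cos(74°) = cos²37° - sin²37° = 0.2756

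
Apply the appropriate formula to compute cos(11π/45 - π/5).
cos(11π/45 - π/5) = cos 11π/45 cos π/5 + sin 11π/45 sin π/5 = 0.9903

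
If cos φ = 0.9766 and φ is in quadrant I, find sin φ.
sin φ = 0.2151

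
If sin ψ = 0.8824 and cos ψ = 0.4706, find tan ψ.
tan ψ = sin ψ / cos ψ = 1.875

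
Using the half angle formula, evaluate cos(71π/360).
cos(71π/360) = √((1 + cos 71π/180)/2) = 0.8141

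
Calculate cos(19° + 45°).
cos(19° + 45°) = cos 19° cos 45° - sin 19° sin 45° = 0.4384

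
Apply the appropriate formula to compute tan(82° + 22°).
tan(82° + 22°) = (tan 82° + tan 22°)/(1 - tan 82° tan 22°) = -4.011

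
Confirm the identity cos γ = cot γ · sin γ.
RHS = (cos γ/sin γ) · sin γ = cos γ = LHS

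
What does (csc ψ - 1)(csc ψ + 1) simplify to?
(csc ψ - 1)(csc ψ + 1) = cot²ψ (using Diff. of squares)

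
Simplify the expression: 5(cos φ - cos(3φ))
5(cos φ - cos(3φ)) = 5(2 sin(2φ) sin φ) (using Sum-to-product)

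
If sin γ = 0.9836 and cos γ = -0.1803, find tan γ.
tan γ = sin γ / cos γ = -5.455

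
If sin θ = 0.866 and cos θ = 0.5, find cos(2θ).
cos(2θ) = cos²θ - sin²θ = -0.5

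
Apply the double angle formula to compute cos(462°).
cos(462°) = cos²231° - sin²231° = -0.2079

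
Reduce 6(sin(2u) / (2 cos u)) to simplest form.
6(sin(2u) / (2 cos u)) = 6(sin u) (using Double angle)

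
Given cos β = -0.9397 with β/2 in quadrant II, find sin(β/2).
sin(β/2) = ±√((1 - cos β)/2); positive since β/2 ∈ QII, so sin(β/2) = 0.9848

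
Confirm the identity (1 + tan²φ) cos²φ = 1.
LHS = sec²φ · cos²φ = (1/cos²φ) · cos²φ = 1 = RHS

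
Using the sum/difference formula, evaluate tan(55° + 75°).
tan(55° + 75°) = (tan 55° + tan 75°)/(1 - tan 55° tan 75°) = -1.192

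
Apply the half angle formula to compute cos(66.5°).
cos(66.5°) = √((1 + cos 133°)/2) = 0.3987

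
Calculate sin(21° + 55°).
sin(21° + 55°) = sin 21° cos 55° + cos 21° sin 55° = 0.9703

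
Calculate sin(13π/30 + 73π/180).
sin(13π/30 + 73π/180) = sin 13π/30 cos 73π/180 + cos 13π/30 sin 73π/180 = 0.4848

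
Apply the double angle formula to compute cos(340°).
cos(340°) = cos²170° - sin²170° = 0.9397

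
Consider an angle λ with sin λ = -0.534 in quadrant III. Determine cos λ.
cos λ = ±√(1 - sin²λ) = -0.8455 (negative in QIII)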